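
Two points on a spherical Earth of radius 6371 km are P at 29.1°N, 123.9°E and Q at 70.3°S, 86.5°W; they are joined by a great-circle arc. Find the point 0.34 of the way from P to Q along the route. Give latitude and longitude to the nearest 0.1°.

≈ 15.8°S, 134.4°E

Convert each endpoint to a unit vector on the sphere (x = cos φ cos λ, y = cos φ sin λ, z = sin φ).
The central angle between the endpoints is δ = arccos(p₁·p₂) ≈ 2.363 rad (135.4°).
Interpolate at f = 0.34 with slerp weights a = sin((1−f)δ)/sin δ ≈ 1.424, b = sin(fδ)/sin δ ≈ 1.025.
p = a·p₁ + b·p₂ ≈ (-0.673, 0.688, -0.272); φ = arcsin(p_z) ≈ -15.81°, λ = atan2(p_y, p_x) ≈ 134.37°.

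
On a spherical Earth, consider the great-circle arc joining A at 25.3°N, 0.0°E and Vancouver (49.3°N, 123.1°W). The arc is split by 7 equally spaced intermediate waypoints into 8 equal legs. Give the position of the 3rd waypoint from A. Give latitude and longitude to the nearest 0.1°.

≈ 50.9°N, 28.7°W

Write both endpoints as unit vectors p₁, p₂ with components (cos φ cos λ, cos φ sin λ, sin φ).
The central angle between the endpoints is δ = arccos(p₁·p₂) ≈ 1.569 rad (89.9°).
Interpolate at f = 3/8 with slerp weights a = sin((1−f)δ)/sin δ ≈ 0.831, b = sin(fδ)/sin δ ≈ 0.555.
p = a·p₁ + b·p₂ ≈ (0.553, -0.303, 0.776); φ = arcsin(p_z) ≈ 50.87°, λ = atan2(p_y, p_x) ≈ -28.71°.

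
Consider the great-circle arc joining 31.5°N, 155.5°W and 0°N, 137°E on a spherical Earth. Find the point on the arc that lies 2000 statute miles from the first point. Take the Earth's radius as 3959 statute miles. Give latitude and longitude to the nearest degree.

Convert each endpoint to a unit vector on the sphere (x = cos φ cos λ, y = cos φ sin λ, z = sin φ).
The central angle between the endpoints is δ = arccos(p₁·p₂) ≈ 1.238 rad (71.0°). The total great-circle distance is δ·R ≈ 1.238 × 3959 ≈ 4903 mi, so the target fraction is f = 2000/4903 ≈ 0.408.
Interpolate at f ≈ 0.408 with slerp weights a = sin((1−f)δ)/sin δ ≈ 0.708, b = sin(fδ)/sin δ ≈ 0.512.
p = a·p₁ + b·p₂ ≈ (-0.924, 0.099, 0.370); φ = arcsin(p_z) ≈ 21.71°, λ = atan2(p_y, p_x) ≈ 173.89°.

≈ 22°N, 174°E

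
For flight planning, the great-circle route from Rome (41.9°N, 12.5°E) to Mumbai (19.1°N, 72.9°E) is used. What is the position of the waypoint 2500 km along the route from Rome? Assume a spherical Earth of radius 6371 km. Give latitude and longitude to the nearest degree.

Convert each endpoint to a unit vector on the sphere (x = cos φ cos λ, y = cos φ sin λ, z = sin φ).
The central angle between the endpoints is δ = arccos(p₁·p₂) ≈ 0.969 rad (55.5°). The total great-circle distance is δ·R ≈ 0.969 × 6371 ≈ 6175 km, so the target fraction is f = 2500/6175 ≈ 0.405.
Interpolate at f ≈ 0.405 with slerp weights a = sin((1−f)δ)/sin δ ≈ 0.661, b = sin(fδ)/sin δ ≈ 0.464.
p = a·p₁ + b·p₂ ≈ (0.610, 0.525, 0.594); φ = arcsin(p_z) ≈ 36.41°, λ = atan2(p_y, p_x) ≈ 40.76°.

≈ 36°N, 41°E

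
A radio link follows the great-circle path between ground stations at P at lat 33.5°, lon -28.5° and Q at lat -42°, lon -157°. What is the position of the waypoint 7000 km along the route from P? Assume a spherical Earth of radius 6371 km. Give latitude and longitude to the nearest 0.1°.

Write both endpoints as unit vectors p₁, p₂ with components (cos φ cos λ, cos φ sin λ, sin φ).
The central angle between the endpoints is δ = arccos(p₁·p₂) ≈ 2.427 rad (139.0°). The total great-circle distance is δ·R ≈ 2.427 × 6371 ≈ 15460 km, so the target fraction is f = 7000/15460 ≈ 0.453.
Interpolate at f ≈ 0.453 with slerp weights a = sin((1−f)δ)/sin δ ≈ 1.480, b = sin(fδ)/sin δ ≈ 1.358.
p = a·p₁ + b·p₂ ≈ (0.156, -0.984, -0.092); φ = arcsin(p_z) ≈ -5.27°, λ = atan2(p_y, p_x) ≈ -81.01°.

≈ lat -5.3°, lon -81.0°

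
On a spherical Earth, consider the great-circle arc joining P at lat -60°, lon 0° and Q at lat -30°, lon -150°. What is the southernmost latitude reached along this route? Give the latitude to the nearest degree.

The great circle lies in the plane with unit normal n̂ = (p₁ × p₂)/|p₁ × p₂|.
Here n̂_z ≈ -0.217; the vertex latitude is φ_max = arccos|n̂_z| ≈ 77.5°.
Check via Clairaut: cos φ_max = |cos φ₁| · sin C = cos(60.0°)·sin(154.3°) ≈ 0.217, again giving ≈ 77.5°.

≈ -77°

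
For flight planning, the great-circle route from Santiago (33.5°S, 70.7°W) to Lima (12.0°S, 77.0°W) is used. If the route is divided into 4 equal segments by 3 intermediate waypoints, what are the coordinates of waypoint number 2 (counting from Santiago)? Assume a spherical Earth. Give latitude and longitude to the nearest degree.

Write both endpoints as unit vectors p₁, p₂ with components (cos φ cos λ, cos φ sin λ, sin φ).
The central angle between the endpoints is δ = arccos(p₁·p₂) ≈ 0.388 rad (22.3°).
Interpolate at f = 2/4 with slerp weights a = sin((1−f)δ)/sin δ ≈ 0.510, b = sin(fδ)/sin δ ≈ 0.510.
p = a·p₁ + b·p₂ ≈ (0.253, -0.887, -0.387); φ = arcsin(p_z) ≈ -22.78°, λ = atan2(p_y, p_x) ≈ -74.10°.

≈ 23°S, 74°W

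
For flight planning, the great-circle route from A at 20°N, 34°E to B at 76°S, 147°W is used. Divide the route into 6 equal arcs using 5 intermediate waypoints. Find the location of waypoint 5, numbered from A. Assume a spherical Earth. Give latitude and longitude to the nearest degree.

≈ 83°S, 36°E

Write both endpoints as unit vectors p₁, p₂ with components (cos φ cos λ, cos φ sin λ, sin φ).
The central angle between the endpoints is δ = arccos(p₁·p₂) ≈ 2.164 rad (124.0°).
Interpolate at f = 5/6 with slerp weights a = sin((1−f)δ)/sin δ ≈ 0.426, b = sin(fδ)/sin δ ≈ 1.174.
p = a·p₁ + b·p₂ ≈ (0.093, 0.069, -0.993); φ = arcsin(p_z) ≈ -83.33°, λ = atan2(p_y, p_x) ≈ 36.44°.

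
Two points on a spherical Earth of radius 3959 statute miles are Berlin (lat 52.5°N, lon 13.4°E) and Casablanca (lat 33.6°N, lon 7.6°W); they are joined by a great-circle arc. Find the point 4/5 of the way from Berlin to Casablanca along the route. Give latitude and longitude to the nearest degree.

Convert each endpoint to a unit vector on the sphere (x = cos φ cos λ, y = cos φ sin λ, z = sin φ).
The central angle between the endpoints is δ = arccos(p₁·p₂) ≈ 0.422 rad (24.2°).
Interpolate at f = 4/5 with slerp weights a = sin((1−f)δ)/sin δ ≈ 0.206, b = sin(fδ)/sin δ ≈ 0.809.
p = a·p₁ + b·p₂ ≈ (0.790, -0.060, 0.611); φ = arcsin(p_z) ≈ 37.65°, λ = atan2(p_y, p_x) ≈ -4.35°.

≈ lat 38°N, lon 4°W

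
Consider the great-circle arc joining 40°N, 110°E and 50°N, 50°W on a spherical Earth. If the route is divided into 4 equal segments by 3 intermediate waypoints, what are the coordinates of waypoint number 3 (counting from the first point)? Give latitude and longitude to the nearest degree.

≈ 71°N, 33°W

Convert each endpoint to a unit vector on the sphere (x = cos φ cos λ, y = cos φ sin λ, z = sin φ).
The central angle between the endpoints is δ = arccos(p₁·p₂) ≈ 1.541 rad (88.3°).
Interpolate at f = 3/4 with slerp weights a = sin((1−f)δ)/sin δ ≈ 0.376, b = sin(fδ)/sin δ ≈ 0.916.
p = a·p₁ + b·p₂ ≈ (0.280, -0.180, 0.943); φ = arcsin(p_z) ≈ 70.56°, λ = atan2(p_y, p_x) ≈ -32.78°.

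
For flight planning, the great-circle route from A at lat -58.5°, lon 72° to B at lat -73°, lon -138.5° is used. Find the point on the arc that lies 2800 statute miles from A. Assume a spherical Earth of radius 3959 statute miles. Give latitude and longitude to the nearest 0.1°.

From cos δ = sin φ₁ sin φ₂ + cos φ₁ cos φ₂ cos Δλ, the central angle is δ ≈ 0.818 rad (46.9°). The total great-circle distance is δ·R ≈ 0.818 × 3959 ≈ 3238 mi, so the target fraction is f = 2800/3238 ≈ 0.865.
Interpolate at f ≈ 0.865 with slerp weights a = sin((1−f)δ)/sin δ ≈ 0.151, b = sin(fδ)/sin δ ≈ 0.890.
p = a·p₁ + b·p₂ ≈ (-0.171, -0.097, -0.981); φ = arcsin(p_z) ≈ -78.68°, λ = atan2(p_y, p_x) ≈ -150.29°.

≈ lat -78.7°, lon -150.3°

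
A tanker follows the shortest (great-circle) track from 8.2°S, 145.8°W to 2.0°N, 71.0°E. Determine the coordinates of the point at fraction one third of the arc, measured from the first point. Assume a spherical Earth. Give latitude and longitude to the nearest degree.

≈ 11°S, 166°E

Write both endpoints as unit vectors p₁, p₂ with components (cos φ cos λ, cos φ sin λ, sin φ).
The central angle between the endpoints is δ = arccos(p₁·p₂) ≈ 2.493 rad (142.8°).
Interpolate at f = 1/3 with slerp weights a = sin((1−f)δ)/sin δ ≈ 1.649, b = sin(fδ)/sin δ ≈ 1.223.
p = a·p₁ + b·p₂ ≈ (-0.952, 0.238, -0.193); φ = arcsin(p_z) ≈ -11.10°, λ = atan2(p_y, p_x) ≈ 165.94°.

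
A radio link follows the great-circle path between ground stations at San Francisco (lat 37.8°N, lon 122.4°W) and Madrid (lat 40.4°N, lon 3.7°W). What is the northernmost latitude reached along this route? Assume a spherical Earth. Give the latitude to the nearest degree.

≈ 58°N

The great circle lies in the plane with unit normal n̂ = (p₁ × p₂)/|p₁ × p₂|.
Here n̂_z ≈ +0.531; the vertex latitude is φ_max = arccos|n̂_z| ≈ 57.9°.
Check via Clairaut: cos φ_max = |cos φ₁| · sin C = cos(37.8°)·sin(42.2°) ≈ 0.531, again giving ≈ 57.9°.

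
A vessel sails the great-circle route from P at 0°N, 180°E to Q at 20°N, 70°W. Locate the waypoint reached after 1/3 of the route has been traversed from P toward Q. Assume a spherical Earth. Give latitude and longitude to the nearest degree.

Write both endpoints as unit vectors p₁, p₂ with components (cos φ cos λ, cos φ sin λ, sin φ).
The central angle between the endpoints is δ = arccos(p₁·p₂) ≈ 1.898 rad (108.7°).
Interpolate at f = 1/3 with slerp weights a = sin((1−f)δ)/sin δ ≈ 1.007, b = sin(fδ)/sin δ ≈ 0.624.
p = a·p₁ + b·p₂ ≈ (-0.806, -0.551, 0.214); φ = arcsin(p_z) ≈ 12.33°, λ = atan2(p_y, p_x) ≈ -145.64°.

≈ 12°N, 146°W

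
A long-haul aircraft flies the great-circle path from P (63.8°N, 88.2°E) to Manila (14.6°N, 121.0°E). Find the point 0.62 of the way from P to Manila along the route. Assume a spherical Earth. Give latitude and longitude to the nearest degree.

≈ (34°N, 114°E)

Convert each endpoint to a unit vector on the sphere (x = cos φ cos λ, y = cos φ sin λ, z = sin φ).
The central angle between the endpoints is δ = arccos(p₁·p₂) ≈ 0.946 rad (54.2°).
Interpolate at f = 0.62 with slerp weights a = sin((1−f)δ)/sin δ ≈ 0.434, b = sin(fδ)/sin δ ≈ 0.682.
p = a·p₁ + b·p₂ ≈ (-0.334, 0.757, 0.561); φ = arcsin(p_z) ≈ 34.13°, λ = atan2(p_y, p_x) ≈ 113.80°.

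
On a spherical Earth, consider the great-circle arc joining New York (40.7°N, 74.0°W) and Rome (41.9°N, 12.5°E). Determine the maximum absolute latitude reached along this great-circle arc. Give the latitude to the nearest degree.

≈ 50°N

The great circle lies in the plane with unit normal n̂ = (p₁ × p₂)/|p₁ × p₂|.
Here n̂_z ≈ +0.638; the vertex latitude is φ_max = arccos|n̂_z| ≈ 50.4°.
Check via Clairaut: cos φ_max = |cos φ₁| · sin C = cos(40.7°)·sin(57.3°) ≈ 0.638, again giving ≈ 50.4°.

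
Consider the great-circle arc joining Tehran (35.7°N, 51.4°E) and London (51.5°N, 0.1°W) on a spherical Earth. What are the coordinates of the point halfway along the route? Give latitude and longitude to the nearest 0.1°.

Convert each endpoint to a unit vector on the sphere (x = cos φ cos λ, y = cos φ sin λ, z = sin φ).
The central angle between the endpoints is δ = arccos(p₁·p₂) ≈ 0.690 rad (39.5°).
Interpolate at f = 1/2 with slerp weights a = sin((1−f)δ)/sin δ ≈ 0.531, b = sin(fδ)/sin δ ≈ 0.531.
p = a·p₁ + b·p₂ ≈ (0.600, 0.337, 0.726); φ = arcsin(p_z) ≈ 46.54°, λ = atan2(p_y, p_x) ≈ 29.30°.

≈ 46.5°N, 29.3°E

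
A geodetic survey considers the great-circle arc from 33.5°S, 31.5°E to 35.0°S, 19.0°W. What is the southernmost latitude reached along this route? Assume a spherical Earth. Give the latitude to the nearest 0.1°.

The great circle lies in the plane with unit normal n̂ = (p₁ × p₂)/|p₁ × p₂|.
Here n̂_z ≈ -0.798; the vertex latitude is φ_max = arccos|n̂_z| ≈ 37.0°.
Check via Clairaut: cos φ_max = |cos φ₁| · sin C = cos(33.5°)·sin(106.8°) ≈ 0.798, again giving ≈ 37.0°.

≈ 37.0°S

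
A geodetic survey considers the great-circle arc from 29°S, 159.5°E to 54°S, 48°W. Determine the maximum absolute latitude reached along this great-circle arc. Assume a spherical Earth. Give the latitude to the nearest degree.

≈ 76°S

The great circle lies in the plane with unit normal n̂ = (p₁ × p₂)/|p₁ × p₂|.
Here n̂_z ≈ +0.238; the vertex latitude is φ_max = arccos|n̂_z| ≈ 76.2°.
Check via Clairaut: cos φ_max = |cos φ₁| · sin C = cos(29.0°)·sin(164.2°) ≈ 0.238, again giving ≈ 76.2°.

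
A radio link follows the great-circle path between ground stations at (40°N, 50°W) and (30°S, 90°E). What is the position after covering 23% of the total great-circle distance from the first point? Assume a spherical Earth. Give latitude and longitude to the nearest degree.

≈ (35°N, 8°W)

From cos δ = sin φ₁ sin φ₂ + cos φ₁ cos φ₂ cos Δλ, the central angle is δ ≈ 2.549 rad (146.1°).
Interpolate at f = 0.23 with slerp weights a = sin((1−f)δ)/sin δ ≈ 1.655, b = sin(fδ)/sin δ ≈ 0.991.
p = a·p₁ + b·p₂ ≈ (0.815, -0.113, 0.568); φ = arcsin(p_z) ≈ 34.64°, λ = atan2(p_y, p_x) ≈ -7.90°.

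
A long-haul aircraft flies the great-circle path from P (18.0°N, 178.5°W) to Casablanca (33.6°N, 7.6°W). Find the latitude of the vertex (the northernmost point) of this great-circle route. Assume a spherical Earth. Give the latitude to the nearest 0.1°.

≈ 80.9°N

The great circle lies in the plane with unit normal n̂ = (p₁ × p₂)/|p₁ × p₂|.
Here n̂_z ≈ +0.158; the vertex latitude is φ_max = arccos|n̂_z| ≈ 80.9°.
Check via Clairaut: cos φ_max = |cos φ₁| · sin C = cos(18.0°)·sin(9.6°) ≈ 0.158, again giving ≈ 80.9°.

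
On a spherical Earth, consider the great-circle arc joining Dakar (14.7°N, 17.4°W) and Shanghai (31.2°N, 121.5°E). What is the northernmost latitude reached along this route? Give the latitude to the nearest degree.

≈ 51°N

The great circle lies in the plane with unit normal n̂ = (p₁ × p₂)/|p₁ × p₂|.
Here n̂_z ≈ +0.625; the vertex latitude is φ_max = arccos|n̂_z| ≈ 51.3°.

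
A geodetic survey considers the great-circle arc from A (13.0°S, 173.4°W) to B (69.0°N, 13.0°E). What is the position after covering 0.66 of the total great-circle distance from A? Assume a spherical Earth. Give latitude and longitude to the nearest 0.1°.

≈ (68.6°N, 179.1°E)

The haversine formula gives a central angle δ ≈ 2.162 rad (123.8°) between the endpoints.
Interpolate at f = 0.66 with slerp weights a = sin((1−f)δ)/sin δ ≈ 0.807, b = sin(fδ)/sin δ ≈ 1.192.
p = a·p₁ + b·p₂ ≈ (-0.365, 0.006, 0.931); φ = arcsin(p_z) ≈ 68.57°, λ = atan2(p_y, p_x) ≈ 179.12°.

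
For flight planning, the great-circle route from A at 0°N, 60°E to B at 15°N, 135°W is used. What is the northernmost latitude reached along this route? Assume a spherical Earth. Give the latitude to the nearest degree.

The great circle lies in the plane with unit normal n̂ = (p₁ × p₂)/|p₁ × p₂|.
Here n̂_z ≈ +0.695; the vertex latitude is φ_max = arccos|n̂_z| ≈ 46.0°.
Check via Clairaut: cos φ_max = |cos φ₁| · sin C = cos(0.0°)·sin(44.0°) ≈ 0.695, again giving ≈ 46.0°.

≈ 46°N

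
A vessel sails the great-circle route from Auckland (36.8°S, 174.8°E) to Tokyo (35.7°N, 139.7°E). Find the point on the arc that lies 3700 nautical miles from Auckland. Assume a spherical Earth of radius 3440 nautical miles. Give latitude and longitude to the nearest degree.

Write both endpoints as unit vectors p₁, p₂ with components (cos φ cos λ, cos φ sin λ, sin φ).
The central angle between the endpoints is δ = arccos(p₁·p₂) ≈ 1.387 rad (79.5°). The total great-circle distance is δ·R ≈ 1.387 × 3440 ≈ 4772 nmi, so the target fraction is f = 3700/4772 ≈ 0.775.
Interpolate at f ≈ 0.775 with slerp weights a = sin((1−f)δ)/sin δ ≈ 0.312, b = sin(fδ)/sin δ ≈ 0.895.
p = a·p₁ + b·p₂ ≈ (-0.803, 0.493, 0.335); φ = arcsin(p_z) ≈ 19.59°, λ = atan2(p_y, p_x) ≈ 148.47°.

≈ 20°N, 148°E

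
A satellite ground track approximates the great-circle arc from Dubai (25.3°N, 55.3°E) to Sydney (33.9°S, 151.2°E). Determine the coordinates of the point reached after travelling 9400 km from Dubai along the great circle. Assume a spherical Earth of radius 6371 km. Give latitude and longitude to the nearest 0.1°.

≈ 23.8°S, 126.4°E

Write both endpoints as unit vectors p₁, p₂ with components (cos φ cos λ, cos φ sin λ, sin φ).
The central angle between the endpoints is δ = arccos(p₁·p₂) ≈ 1.892 rad (108.4°). The total great-circle distance is δ·R ≈ 1.892 × 6371 ≈ 12052 km, so the target fraction is f = 9400/12052 ≈ 0.780.
Interpolate at f ≈ 0.780 with slerp weights a = sin((1−f)δ)/sin δ ≈ 0.426, b = sin(fδ)/sin δ ≈ 1.049.
p = a·p₁ + b·p₂ ≈ (-0.544, 0.736, -0.403); φ = arcsin(p_z) ≈ -23.76°, λ = atan2(p_y, p_x) ≈ 126.44°.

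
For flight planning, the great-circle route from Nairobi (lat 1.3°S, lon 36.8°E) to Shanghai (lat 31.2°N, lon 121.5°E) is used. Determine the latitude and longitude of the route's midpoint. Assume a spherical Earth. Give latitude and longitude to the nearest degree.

≈ lat 20°N, lon 75°E

The haversine formula gives a central angle δ ≈ 1.504 rad (86.1°) between the endpoints.
Interpolate at f = 1/2 with slerp weights a = sin((1−f)δ)/sin δ ≈ 0.684, b = sin(fδ)/sin δ ≈ 0.684.
p = a·p₁ + b·p₂ ≈ (0.242, 0.909, 0.339); φ = arcsin(p_z) ≈ 19.82°, λ = atan2(p_y, p_x) ≈ 75.09°.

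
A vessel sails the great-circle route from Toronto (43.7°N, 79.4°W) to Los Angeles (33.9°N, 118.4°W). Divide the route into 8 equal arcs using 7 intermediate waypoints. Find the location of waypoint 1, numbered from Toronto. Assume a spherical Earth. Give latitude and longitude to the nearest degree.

≈ 43°N, 85°W

Write both endpoints as unit vectors p₁, p₂ with components (cos φ cos λ, cos φ sin λ, sin φ).
The central angle between the endpoints is δ = arccos(p₁·p₂) ≈ 0.552 rad (31.6°).
Interpolate at f = 1/8 with slerp weights a = sin((1−f)δ)/sin δ ≈ 0.886, b = sin(fδ)/sin δ ≈ 0.131.
p = a·p₁ + b·p₂ ≈ (0.066, -0.725, 0.685); φ = arcsin(p_z) ≈ 43.25°, λ = atan2(p_y, p_x) ≈ -84.81°.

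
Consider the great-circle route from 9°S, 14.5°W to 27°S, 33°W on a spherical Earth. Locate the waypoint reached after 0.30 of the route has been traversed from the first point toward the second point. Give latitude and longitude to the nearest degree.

≈ 15°S, 20°W

Convert each endpoint to a unit vector on the sphere (x = cos φ cos λ, y = cos φ sin λ, z = sin φ).
The central angle between the endpoints is δ = arccos(p₁·p₂) ≈ 0.438 rad (25.1°).
Interpolate at f = 0.30 with slerp weights a = sin((1−f)δ)/sin δ ≈ 0.712, b = sin(fδ)/sin δ ≈ 0.309.
p = a·p₁ + b·p₂ ≈ (0.911, -0.326, -0.252); φ = arcsin(p_z) ≈ -14.57°, λ = atan2(p_y, p_x) ≈ -19.68°.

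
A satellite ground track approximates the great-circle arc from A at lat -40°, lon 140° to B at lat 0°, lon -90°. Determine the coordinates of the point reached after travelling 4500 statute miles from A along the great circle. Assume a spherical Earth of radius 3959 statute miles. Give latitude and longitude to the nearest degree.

The haversine formula gives a central angle δ ≈ 2.086 rad (119.5°) between the endpoints. The total great-circle distance is δ·R ≈ 2.086 × 3959 ≈ 8257 mi, so the target fraction is f = 4500/8257 ≈ 0.545.
Interpolate at f ≈ 0.545 with slerp weights a = sin((1−f)δ)/sin δ ≈ 0.934, b = sin(fδ)/sin δ ≈ 1.042.
p = a·p₁ + b·p₂ ≈ (-0.548, -0.583, -0.600); φ = arcsin(p_z) ≈ -36.89°, λ = atan2(p_y, p_x) ≈ -133.25°.

≈ lat -37°, lon -133°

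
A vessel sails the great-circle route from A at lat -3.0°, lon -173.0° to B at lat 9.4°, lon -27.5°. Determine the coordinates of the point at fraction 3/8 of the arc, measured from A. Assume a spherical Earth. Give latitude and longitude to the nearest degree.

From cos δ = sin φ₁ sin φ₂ + cos φ₁ cos φ₂ cos Δλ, the central angle is δ ≈ 2.533 rad (145.1°).
Interpolate at f = 3/8 with slerp weights a = sin((1−f)δ)/sin δ ≈ 1.749, b = sin(fδ)/sin δ ≈ 1.423.
p = a·p₁ + b·p₂ ≈ (-0.489, -0.861, 0.141); φ = arcsin(p_z) ≈ 8.10°, λ = atan2(p_y, p_x) ≈ -119.58°.

≈ lat 8°, lon -120°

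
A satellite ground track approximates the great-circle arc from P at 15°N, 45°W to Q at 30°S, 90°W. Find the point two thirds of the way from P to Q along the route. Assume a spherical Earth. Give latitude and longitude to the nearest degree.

The haversine formula gives a central angle δ ≈ 1.090 rad (62.5°) between the endpoints.
Interpolate at f = 2/3 with slerp weights a = sin((1−f)δ)/sin δ ≈ 0.401, b = sin(fδ)/sin δ ≈ 0.749.
p = a·p₁ + b·p₂ ≈ (0.274, -0.923, -0.271); φ = arcsin(p_z) ≈ -15.72°, λ = atan2(p_y, p_x) ≈ -73.47°.

≈ 16°S, 73°W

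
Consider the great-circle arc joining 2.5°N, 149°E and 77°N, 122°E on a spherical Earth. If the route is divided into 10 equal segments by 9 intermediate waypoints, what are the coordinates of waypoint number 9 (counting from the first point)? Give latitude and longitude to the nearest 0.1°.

Write both endpoints as unit vectors p₁, p₂ with components (cos φ cos λ, cos φ sin λ, sin φ).
The central angle between the endpoints is δ = arccos(p₁·p₂) ≈ 1.326 rad (76.0°).
Interpolate at f = 9/10 with slerp weights a = sin((1−f)δ)/sin δ ≈ 0.136, b = sin(fδ)/sin δ ≈ 0.958.
p = a·p₁ + b·p₂ ≈ (-0.231, 0.253, 0.940); φ = arcsin(p_z) ≈ 69.97°, λ = atan2(p_y, p_x) ≈ 132.40°.

≈ 70.0°N, 132.4°E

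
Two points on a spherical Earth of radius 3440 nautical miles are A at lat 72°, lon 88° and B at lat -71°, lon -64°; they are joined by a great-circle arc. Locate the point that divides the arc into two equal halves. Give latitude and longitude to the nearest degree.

The haversine formula gives a central angle δ ≈ 2.987 rad (171.1°) between the endpoints.
Interpolate at f = 1/2 with slerp weights a = sin((1−f)δ)/sin δ ≈ 6.474, b = sin(fδ)/sin δ ≈ 6.474.
p = a·p₁ + b·p₂ ≈ (0.994, 0.105, 0.036); φ = arcsin(p_z) ≈ 2.05°, λ = atan2(p_y, p_x) ≈ 6.03°.

≈ lat 2°, lon 6°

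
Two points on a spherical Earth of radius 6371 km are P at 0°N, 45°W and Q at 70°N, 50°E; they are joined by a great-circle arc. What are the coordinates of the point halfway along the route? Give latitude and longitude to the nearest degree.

From cos δ = sin φ₁ sin φ₂ + cos φ₁ cos φ₂ cos Δλ, the central angle is δ ≈ 1.601 rad (91.7°).
Interpolate at f = 1/2 with slerp weights a = sin((1−f)δ)/sin δ ≈ 0.718, b = sin(fδ)/sin δ ≈ 0.718.
p = a·p₁ + b·p₂ ≈ (0.665, -0.320, 0.675); φ = arcsin(p_z) ≈ 42.42°, λ = atan2(p_y, p_x) ≈ -25.65°.

≈ 42°N, 26°W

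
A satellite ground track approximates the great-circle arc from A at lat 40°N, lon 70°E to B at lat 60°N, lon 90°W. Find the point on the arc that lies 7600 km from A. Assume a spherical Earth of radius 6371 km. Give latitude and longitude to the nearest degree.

≈ lat 70°N, lon 82°W

Convert each endpoint to a unit vector on the sphere (x = cos φ cos λ, y = cos φ sin λ, z = sin φ).
The central angle between the endpoints is δ = arccos(p₁·p₂) ≈ 1.373 rad (78.7°). The total great-circle distance is δ·R ≈ 1.373 × 6371 ≈ 8746 km, so the target fraction is f = 7600/8746 ≈ 0.869.
Interpolate at f ≈ 0.869 with slerp weights a = sin((1−f)δ)/sin δ ≈ 0.182, b = sin(fδ)/sin δ ≈ 0.948.
p = a·p₁ + b·p₂ ≈ (0.048, -0.343, 0.938); φ = arcsin(p_z) ≈ 69.76°, λ = atan2(p_y, p_x) ≈ -82.06°.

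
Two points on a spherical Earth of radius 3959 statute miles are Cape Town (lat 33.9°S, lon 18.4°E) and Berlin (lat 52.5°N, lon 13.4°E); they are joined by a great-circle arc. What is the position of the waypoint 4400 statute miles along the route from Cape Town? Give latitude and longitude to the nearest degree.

The haversine formula gives a central angle δ ≈ 1.510 rad (86.5°) between the endpoints. The total great-circle distance is δ·R ≈ 1.510 × 3959 ≈ 5978 mi, so the target fraction is f = 4400/5978 ≈ 0.736.
Interpolate at f ≈ 0.736 with slerp weights a = sin((1−f)δ)/sin δ ≈ 0.389, b = sin(fδ)/sin δ ≈ 0.898.
p = a·p₁ + b·p₂ ≈ (0.838, 0.229, 0.496); φ = arcsin(p_z) ≈ 29.71°, λ = atan2(p_y, p_x) ≈ 15.26°.

≈ lat 30°N, lon 15°E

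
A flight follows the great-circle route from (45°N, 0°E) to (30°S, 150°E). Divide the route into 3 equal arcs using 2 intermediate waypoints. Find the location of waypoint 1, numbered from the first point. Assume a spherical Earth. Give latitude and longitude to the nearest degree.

Convert each endpoint to a unit vector on the sphere (x = cos φ cos λ, y = cos φ sin λ, z = sin φ).
The central angle between the endpoints is δ = arccos(p₁·p₂) ≈ 2.655 rad (152.1°).
Interpolate at f = 1/3 with slerp weights a = sin((1−f)δ)/sin δ ≈ 2.096, b = sin(fδ)/sin δ ≈ 1.655.
p = a·p₁ + b·p₂ ≈ (0.241, 0.716, 0.655); φ = arcsin(p_z) ≈ 40.89°, λ = atan2(p_y, p_x) ≈ 71.41°.

≈ (41°N, 71°E)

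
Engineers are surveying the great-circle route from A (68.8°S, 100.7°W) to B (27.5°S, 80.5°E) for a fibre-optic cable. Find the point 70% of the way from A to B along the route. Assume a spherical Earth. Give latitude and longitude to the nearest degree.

≈ (53°S, 81°E)

Write both endpoints as unit vectors p₁, p₂ with components (cos φ cos λ, cos φ sin λ, sin φ).
The central angle between the endpoints is δ = arccos(p₁·p₂) ≈ 1.461 rad (83.7°).
Interpolate at f = 0.70 with slerp weights a = sin((1−f)δ)/sin δ ≈ 0.427, b = sin(fδ)/sin δ ≈ 0.859.
p = a·p₁ + b·p₂ ≈ (0.097, 0.599, -0.794); φ = arcsin(p_z) ≈ -52.61°, λ = atan2(p_y, p_x) ≈ 80.81°.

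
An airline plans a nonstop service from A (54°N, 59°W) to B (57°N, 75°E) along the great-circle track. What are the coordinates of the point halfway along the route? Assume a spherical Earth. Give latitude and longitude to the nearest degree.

From cos δ = sin φ₁ sin φ₂ + cos φ₁ cos φ₂ cos Δλ, the central angle is δ ≈ 1.097 rad (62.9°).
Interpolate at f = 1/2 with slerp weights a = sin((1−f)δ)/sin δ ≈ 0.586, b = sin(fδ)/sin δ ≈ 0.586.
p = a·p₁ + b·p₂ ≈ (0.260, 0.013, 0.966); φ = arcsin(p_z) ≈ 74.91°, λ = atan2(p_y, p_x) ≈ 2.87°.

≈ (75°N, 3°E)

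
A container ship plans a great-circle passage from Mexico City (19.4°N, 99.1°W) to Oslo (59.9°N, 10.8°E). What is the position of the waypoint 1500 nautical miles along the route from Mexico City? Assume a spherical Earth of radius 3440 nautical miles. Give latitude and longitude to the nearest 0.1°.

Write both endpoints as unit vectors p₁, p₂ with components (cos φ cos λ, cos φ sin λ, sin φ).
The central angle between the endpoints is δ = arccos(p₁·p₂) ≈ 1.444 rad (82.7°). The total great-circle distance is δ·R ≈ 1.444 × 3440 ≈ 4968 nmi, so the target fraction is f = 1500/4968 ≈ 0.302.
Interpolate at f ≈ 0.302 with slerp weights a = sin((1−f)δ)/sin δ ≈ 0.853, b = sin(fδ)/sin δ ≈ 0.426.
p = a·p₁ + b·p₂ ≈ (0.083, -0.754, 0.652); φ = arcsin(p_z) ≈ 40.66°, λ = atan2(p_y, p_x) ≈ -83.75°.

≈ 40.7°N, 83.8°W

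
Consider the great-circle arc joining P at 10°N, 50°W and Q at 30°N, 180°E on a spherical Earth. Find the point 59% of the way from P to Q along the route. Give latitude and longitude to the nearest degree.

≈ 42°N, 121°W

Write both endpoints as unit vectors p₁, p₂ with components (cos φ cos λ, cos φ sin λ, sin φ).
The central angle between the endpoints is δ = arccos(p₁·p₂) ≈ 2.050 rad (117.5°).
Interpolate at f = 0.59 with slerp weights a = sin((1−f)δ)/sin δ ≈ 0.840, b = sin(fδ)/sin δ ≈ 1.054.
p = a·p₁ + b·p₂ ≈ (-0.382, -0.634, 0.673); φ = arcsin(p_z) ≈ 42.30°, λ = atan2(p_y, p_x) ≈ -121.06°.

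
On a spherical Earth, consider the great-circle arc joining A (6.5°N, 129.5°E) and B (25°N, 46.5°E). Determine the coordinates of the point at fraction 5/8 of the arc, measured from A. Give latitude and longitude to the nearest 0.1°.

From cos δ = sin φ₁ sin φ₂ + cos φ₁ cos φ₂ cos Δλ, the central angle is δ ≈ 1.413 rad (80.9°).
Interpolate at f = 5/8 with slerp weights a = sin((1−f)δ)/sin δ ≈ 0.512, b = sin(fδ)/sin δ ≈ 0.782.
p = a·p₁ + b·p₂ ≈ (0.165, 0.907, 0.389); φ = arcsin(p_z) ≈ 22.86°, λ = atan2(p_y, p_x) ≈ 79.70°.

≈ (22.9°N, 79.7°E)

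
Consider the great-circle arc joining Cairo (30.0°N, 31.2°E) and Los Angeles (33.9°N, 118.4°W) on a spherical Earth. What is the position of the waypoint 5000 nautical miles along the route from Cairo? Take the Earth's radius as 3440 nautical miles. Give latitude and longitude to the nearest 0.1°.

The haversine formula gives a central angle δ ≈ 1.919 rad (109.9°) between the endpoints. The total great-circle distance is δ·R ≈ 1.919 × 3440 ≈ 6601 nmi, so the target fraction is f = 5000/6601 ≈ 0.757.
Interpolate at f ≈ 0.757 with slerp weights a = sin((1−f)δ)/sin δ ≈ 0.477, b = sin(fδ)/sin δ ≈ 1.056.
p = a·p₁ + b·p₂ ≈ (-0.063, -0.557, 0.828); φ = arcsin(p_z) ≈ 55.89°, λ = atan2(p_y, p_x) ≈ -96.49°.

≈ (55.9°N, 96.5°W)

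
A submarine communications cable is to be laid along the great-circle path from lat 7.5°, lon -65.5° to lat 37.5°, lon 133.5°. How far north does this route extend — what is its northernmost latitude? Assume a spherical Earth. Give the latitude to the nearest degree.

The great circle lies in the plane with unit normal n̂ = (p₁ × p₂)/|p₁ × p₂|.
Here n̂_z ≈ -0.343; the vertex latitude is φ_max = arccos|n̂_z| ≈ 70.0°.

≈ 70°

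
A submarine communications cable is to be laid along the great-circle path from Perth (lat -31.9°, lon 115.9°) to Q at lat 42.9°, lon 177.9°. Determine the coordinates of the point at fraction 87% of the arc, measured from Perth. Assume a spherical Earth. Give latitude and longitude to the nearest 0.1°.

Write both endpoints as unit vectors p₁, p₂ with components (cos φ cos λ, cos φ sin λ, sin φ).
The central angle between the endpoints is δ = arccos(p₁·p₂) ≈ 1.639 rad (93.9°).
Interpolate at f = 0.87 with slerp weights a = sin((1−f)δ)/sin δ ≈ 0.212, b = sin(fδ)/sin δ ≈ 0.992.
p = a·p₁ + b·p₂ ≈ (-0.805, 0.188, 0.563); φ = arcsin(p_z) ≈ 34.27°, λ = atan2(p_y, p_x) ≈ 166.82°.

≈ lat 34.3°, lon 166.8°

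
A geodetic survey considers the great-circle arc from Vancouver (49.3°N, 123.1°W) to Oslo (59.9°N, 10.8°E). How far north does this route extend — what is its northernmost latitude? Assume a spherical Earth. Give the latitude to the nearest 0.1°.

The great circle lies in the plane with unit normal n̂ = (p₁ × p₂)/|p₁ × p₂|.
Here n̂_z ≈ +0.261; the vertex latitude is φ_max = arccos|n̂_z| ≈ 74.9°.
Check via Clairaut: cos φ_max = |cos φ₁| · sin C = cos(49.3°)·sin(23.6°) ≈ 0.261, again giving ≈ 74.9°.

≈ 74.9°N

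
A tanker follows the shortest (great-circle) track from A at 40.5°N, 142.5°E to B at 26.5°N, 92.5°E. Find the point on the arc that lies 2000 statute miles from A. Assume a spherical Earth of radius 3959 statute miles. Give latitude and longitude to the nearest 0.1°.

Write both endpoints as unit vectors p₁, p₂ with components (cos φ cos λ, cos φ sin λ, sin φ).
The central angle between the endpoints is δ = arccos(p₁·p₂) ≈ 0.757 rad (43.3°). The total great-circle distance is δ·R ≈ 0.757 × 3959 ≈ 2995 mi, so the target fraction is f = 2000/2995 ≈ 0.668.
Interpolate at f ≈ 0.668 with slerp weights a = sin((1−f)δ)/sin δ ≈ 0.362, b = sin(fδ)/sin δ ≈ 0.705.
p = a·p₁ + b·p₂ ≈ (-0.246, 0.798, 0.550); φ = arcsin(p_z) ≈ 33.36°, λ = atan2(p_y, p_x) ≈ 107.14°.

≈ 33.4°N, 107.1°E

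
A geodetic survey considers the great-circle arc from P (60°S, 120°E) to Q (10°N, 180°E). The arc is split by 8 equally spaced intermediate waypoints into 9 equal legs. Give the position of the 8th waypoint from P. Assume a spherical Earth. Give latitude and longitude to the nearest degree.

≈ (2°N, 176°E)

Write both endpoints as unit vectors p₁, p₂ with components (cos φ cos λ, cos φ sin λ, sin φ).
The central angle between the endpoints is δ = arccos(p₁·p₂) ≈ 1.475 rad (84.5°).
Interpolate at f = 8/9 with slerp weights a = sin((1−f)δ)/sin δ ≈ 0.164, b = sin(fδ)/sin δ ≈ 0.971.
p = a·p₁ + b·p₂ ≈ (-0.997, 0.071, 0.027); φ = arcsin(p_z) ≈ 1.53°, λ = atan2(p_y, p_x) ≈ 175.93°.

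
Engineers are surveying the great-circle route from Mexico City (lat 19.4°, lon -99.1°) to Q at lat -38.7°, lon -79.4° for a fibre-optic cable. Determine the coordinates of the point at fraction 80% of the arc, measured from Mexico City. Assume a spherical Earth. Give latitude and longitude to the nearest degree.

Convert each endpoint to a unit vector on the sphere (x = cos φ cos λ, y = cos φ sin λ, z = sin φ).
The central angle between the endpoints is δ = arccos(p₁·p₂) ≈ 1.064 rad (61.0°).
Interpolate at f = 0.80 with slerp weights a = sin((1−f)δ)/sin δ ≈ 0.242, b = sin(fδ)/sin δ ≈ 0.860.
p = a·p₁ + b·p₂ ≈ (0.087, -0.885, -0.458); φ = arcsin(p_z) ≈ -27.23°, λ = atan2(p_y, p_x) ≈ -84.36°.

≈ lat -27°, lon -84°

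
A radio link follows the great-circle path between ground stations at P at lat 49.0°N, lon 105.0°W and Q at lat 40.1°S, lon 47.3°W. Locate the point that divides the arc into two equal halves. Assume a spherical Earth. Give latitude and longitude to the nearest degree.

Convert each endpoint to a unit vector on the sphere (x = cos φ cos λ, y = cos φ sin λ, z = sin φ).
The central angle between the endpoints is δ = arccos(p₁·p₂) ≈ 1.791 rad (102.6°).
Interpolate at f = 1/2 with slerp weights a = sin((1−f)δ)/sin δ ≈ 0.800, b = sin(fδ)/sin δ ≈ 0.800.
p = a·p₁ + b·p₂ ≈ (0.279, -0.956, 0.088); φ = arcsin(p_z) ≈ 5.07°, λ = atan2(p_y, p_x) ≈ -73.73°.

≈ lat 5°N, lon 74°W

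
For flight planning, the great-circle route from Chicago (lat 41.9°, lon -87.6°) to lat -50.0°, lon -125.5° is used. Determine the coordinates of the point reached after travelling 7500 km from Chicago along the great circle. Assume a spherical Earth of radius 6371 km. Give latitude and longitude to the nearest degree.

≈ lat -22°, lon -111°

Write both endpoints as unit vectors p₁, p₂ with components (cos φ cos λ, cos φ sin λ, sin φ).
The central angle between the endpoints is δ = arccos(p₁·p₂) ≈ 1.705 rad (97.7°). The total great-circle distance is δ·R ≈ 1.705 × 6371 ≈ 10864 km, so the target fraction is f = 7500/10864 ≈ 0.690.
Interpolate at f ≈ 0.690 with slerp weights a = sin((1−f)δ)/sin δ ≈ 0.508, b = sin(fδ)/sin δ ≈ 0.932.
p = a·p₁ + b·p₂ ≈ (-0.332, -0.866, -0.374); φ = arcsin(p_z) ≈ -21.98°, λ = atan2(p_y, p_x) ≈ -110.98°.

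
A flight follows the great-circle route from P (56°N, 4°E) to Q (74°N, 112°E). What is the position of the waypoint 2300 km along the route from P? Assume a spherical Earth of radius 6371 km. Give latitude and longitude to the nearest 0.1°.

≈ (73.1°N, 32.8°E)

From cos δ = sin φ₁ sin φ₂ + cos φ₁ cos φ₂ cos Δλ, the central angle is δ ≈ 0.724 rad (41.5°). The total great-circle distance is δ·R ≈ 0.724 × 6371 ≈ 4611 km, so the target fraction is f = 2300/4611 ≈ 0.499.
Interpolate at f ≈ 0.499 with slerp weights a = sin((1−f)δ)/sin δ ≈ 0.536, b = sin(fδ)/sin δ ≈ 0.533.
p = a·p₁ + b·p₂ ≈ (0.244, 0.157, 0.957); φ = arcsin(p_z) ≈ 73.13°, λ = atan2(p_y, p_x) ≈ 32.81°.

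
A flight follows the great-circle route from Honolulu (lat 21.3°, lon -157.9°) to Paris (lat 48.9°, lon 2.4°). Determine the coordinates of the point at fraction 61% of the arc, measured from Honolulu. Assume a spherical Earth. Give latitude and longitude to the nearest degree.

The haversine formula gives a central angle δ ≈ 1.879 rad (107.6°) between the endpoints.
Interpolate at f = 0.61 with slerp weights a = sin((1−f)δ)/sin δ ≈ 0.702, b = sin(fδ)/sin δ ≈ 0.956.
p = a·p₁ + b·p₂ ≈ (0.022, -0.220, 0.975); φ = arcsin(p_z) ≈ 77.24°, λ = atan2(p_y, p_x) ≈ -84.26°.

≈ lat 77°, lon -84°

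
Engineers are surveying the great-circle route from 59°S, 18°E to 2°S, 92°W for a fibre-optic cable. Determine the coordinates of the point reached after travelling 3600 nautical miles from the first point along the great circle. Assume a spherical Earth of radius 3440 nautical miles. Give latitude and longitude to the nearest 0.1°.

From cos δ = sin φ₁ sin φ₂ + cos φ₁ cos φ₂ cos Δλ, the central angle is δ ≈ 1.717 rad (98.4°). The total great-circle distance is δ·R ≈ 1.717 × 3440 ≈ 5908 nmi, so the target fraction is f = 3600/5908 ≈ 0.609.
Interpolate at f ≈ 0.609 with slerp weights a = sin((1−f)δ)/sin δ ≈ 0.628, b = sin(fδ)/sin δ ≈ 0.875.
p = a·p₁ + b·p₂ ≈ (0.277, -0.774, -0.569); φ = arcsin(p_z) ≈ -34.70°, λ = atan2(p_y, p_x) ≈ -70.29°.

≈ 34.7°S, 70.3°W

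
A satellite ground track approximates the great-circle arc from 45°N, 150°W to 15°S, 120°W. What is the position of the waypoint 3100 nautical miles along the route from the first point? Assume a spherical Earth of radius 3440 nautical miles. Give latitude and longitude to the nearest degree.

Write both endpoints as unit vectors p₁, p₂ with components (cos φ cos λ, cos φ sin λ, sin φ).
The central angle between the endpoints is δ = arccos(p₁·p₂) ≈ 1.150 rad (65.9°). The total great-circle distance is δ·R ≈ 1.150 × 3440 ≈ 3956 nmi, so the target fraction is f = 3100/3956 ≈ 0.784.
Interpolate at f ≈ 0.784 with slerp weights a = sin((1−f)δ)/sin δ ≈ 0.270, b = sin(fδ)/sin δ ≈ 0.859.
p = a·p₁ + b·p₂ ≈ (-0.580, -0.814, -0.032); φ = arcsin(p_z) ≈ -1.81°, λ = atan2(p_y, p_x) ≈ -125.48°.

≈ 2°S, 125°W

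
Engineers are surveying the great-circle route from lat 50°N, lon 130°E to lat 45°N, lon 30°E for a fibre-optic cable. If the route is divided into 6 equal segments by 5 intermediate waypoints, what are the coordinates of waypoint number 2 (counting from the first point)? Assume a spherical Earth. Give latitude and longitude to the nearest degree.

From cos δ = sin φ₁ sin φ₂ + cos φ₁ cos φ₂ cos Δλ, the central angle is δ ≈ 1.090 rad (62.4°).
Interpolate at f = 2/6 with slerp weights a = sin((1−f)δ)/sin δ ≈ 0.749, b = sin(fδ)/sin δ ≈ 0.401.
p = a·p₁ + b·p₂ ≈ (-0.064, 0.511, 0.857); φ = arcsin(p_z) ≈ 59.02°, λ = atan2(p_y, p_x) ≈ 97.16°.

≈ lat 59°N, lon 97°E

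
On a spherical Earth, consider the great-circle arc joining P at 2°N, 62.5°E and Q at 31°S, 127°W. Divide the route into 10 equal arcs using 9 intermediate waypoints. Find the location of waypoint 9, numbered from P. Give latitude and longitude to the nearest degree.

≈ 45°S, 134°W

Write both endpoints as unit vectors p₁, p₂ with components (cos φ cos λ, cos φ sin λ, sin φ).
The central angle between the endpoints is δ = arccos(p₁·p₂) ≈ 2.612 rad (149.6°).
Interpolate at f = 9/10 with slerp weights a = sin((1−f)δ)/sin δ ≈ 0.511, b = sin(fδ)/sin δ ≈ 1.407.
p = a·p₁ + b·p₂ ≈ (-0.490, -0.510, -0.707); φ = arcsin(p_z) ≈ -44.97°, λ = atan2(p_y, p_x) ≈ -133.84°.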